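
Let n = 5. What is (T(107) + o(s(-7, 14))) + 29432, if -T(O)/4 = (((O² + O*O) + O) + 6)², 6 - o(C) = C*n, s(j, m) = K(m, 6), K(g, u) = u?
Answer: -2117995076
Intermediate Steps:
s(j, m) = 6
o(C) = 6 - 5*C (o(C) = 6 - C*5 = 6 - 5*C)
T(O) = -4*(6 + O + 2*O²)² (T(O) = -4*(((O² + O*O) + O) + 6)² = -4*(((O² + O²) + O) + 6)² = -4*((2*O² + O) + 6)² = -4*((O + 2*O²) + 6)² = -4*(6 + O + 2*O²)²)
(T(107) + o(s(-7, 14))) + 29432 = (-4*(6 + 107 + 2*107²)² + (6 - 5*6)) + 29432 = (-4*(6 + 107 + 2*11449)² + (6 - 30)) + 29432 = (-4*(6 + 107 + 22898)² - 24) + 29432 = (-4*23011² - 24) + 29432 = (-4*529506121 - 24) + 29432 = (-2118024484 - 24) + 29432 = -2118024508 + 29432 = -2117995076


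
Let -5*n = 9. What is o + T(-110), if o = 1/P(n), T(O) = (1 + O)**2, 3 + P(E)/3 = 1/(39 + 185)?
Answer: 23916229/2013 ≈ 11881.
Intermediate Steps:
n = -9/5 (n = -1/5*9 = -9/5 ≈ -1.8000)
P(E) = -2013/224 (P(E) = -9 + 3/(39 + 185) = -9 + 3/224 = -2013/224)
o = -224/2013 (o = 1/(-2013/224) = -224/2013 ≈ -0.11128)
o + T(-110) = -224/2013 + (1 - 110)**2 = -224/2013 + (-109)**2 = -224/2013 + 11881 = 23916229/2013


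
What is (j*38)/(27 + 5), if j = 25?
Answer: 475/16 ≈ 29.688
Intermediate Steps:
(j*38)/(27 + 5) = (25*38)/(27 + 5) = 950/32 = 950*(1/32) = 475/16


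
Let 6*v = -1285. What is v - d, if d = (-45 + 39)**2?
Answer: -1501/6 ≈ -250.17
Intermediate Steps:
v = -1285/6 (v = (1/6)*(-1285) = -1285/6 ≈ -214.17)
d = 36 (d = (-6)**2 = 36)
v - d = -1285/6 - 1*36 = -1285/6 - 36 = -1501/6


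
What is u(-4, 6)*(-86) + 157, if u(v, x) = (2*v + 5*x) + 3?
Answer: -1993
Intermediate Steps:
u(v, x) = 3 + 2*v + 5*x
u(-4, 6)*(-86) + 157 = (3 + 2*(-4) + 5*6)*(-86) + 157 = (3 - 8 + 30)*(-86) + 157 = 25*(-86) + 157 = -2150 + 157 = -1993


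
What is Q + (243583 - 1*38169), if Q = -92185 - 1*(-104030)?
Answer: 217259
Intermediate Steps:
Q = 11845 (Q = -92185 + 104030 = 11845)
Q + (243583 - 1*38169) = 11845 + (243583 - 1*38169) = 11845 + (243583 - 38169) = 11845 + 205414 = 217259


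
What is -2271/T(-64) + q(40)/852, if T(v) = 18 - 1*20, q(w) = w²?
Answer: 484523/426 ≈ 1137.4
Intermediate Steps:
T(v) = -2 (T(v) = 18 - 20 = -2)
-2271/T(-64) + q(40)/852 = -2271/(-2) + 40²/852 = -2271*(-½) + 1600*(1/852) = 2271/2 + 400/213 = 484523/426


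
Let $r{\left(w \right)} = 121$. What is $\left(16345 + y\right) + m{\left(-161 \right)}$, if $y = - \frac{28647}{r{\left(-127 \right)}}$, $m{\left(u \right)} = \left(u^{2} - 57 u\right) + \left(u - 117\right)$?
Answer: $\frac{6162318}{121} \approx 50928.0$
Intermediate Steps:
$m{\left(u \right)} = -117 + u^{2} - 56 u$ ($m{\left(u \right)} = \left(u^{2} - 57 u\right) + \left(-117 + u\right) = -117 + u^{2} - 56 u$)
$y = - \frac{28647}{121} \approx -236.75$
$\left(16345 + y\right) + m{\left(-161 \right)} = \left(16345 - \frac{28647}{121}\right) - \left(-8899 - 25921\right) = \frac{1949098}{121} + \left(-117 + 25921 + 9016\right) = \frac{1949098}{121} + 34820 = \frac{6162318}{121}$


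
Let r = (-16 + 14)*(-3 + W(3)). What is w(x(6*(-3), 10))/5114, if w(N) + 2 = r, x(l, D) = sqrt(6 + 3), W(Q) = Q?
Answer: -1/2557 ≈ -0.00039108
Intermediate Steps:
r = 0 (r = (-16 + 14)*(-3 + 3) = -2*0 = 0)
x(l, D) = 3 (x(l, D) = sqrt(9) = 3)
w(N) = -2 (w(N) = -2 + 0 = -2)
w(x(6*(-3), 10))/5114 = -2/5114 = -2*1/5114 = -1/2557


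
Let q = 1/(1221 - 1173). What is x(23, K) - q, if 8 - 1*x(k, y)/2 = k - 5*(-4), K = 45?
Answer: -3361/48 ≈ -70.021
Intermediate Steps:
q = 1/48 ≈ 0.020833
x(k, y) = -24 - 2*k (x(k, y) = 16 - 2*(k - 5*(-4)) = 16 - 2*(k + 20) = 16 - 2*(20 + k) = 16 + (-40 - 2*k) = -24 - 2*k)
x(23, K) - q = (-24 - 2*23) - 1*1/48 = (-24 - 46) - 1/48 = -70 - 1/48 = -3361/48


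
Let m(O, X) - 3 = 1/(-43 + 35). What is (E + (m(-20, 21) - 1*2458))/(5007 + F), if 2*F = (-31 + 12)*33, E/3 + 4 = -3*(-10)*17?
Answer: -119/596 ≈ -0.19966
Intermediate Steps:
m(O, X) = 23/8 (m(O, X) = 3 + 1/(-43 + 35) = 3 + 1/(-8) = 3 - ⅛ = 23/8)
E = 1518 (E = -12 + 3*(-3*(-10)*17) = -12 + 3*(30*17) = -12 + 3*510 = -12 + 1530 = 1518)
F = -627/2 (F = ((-31 + 12)*33)/2 = (-19*33)/2 = (½)*(-627) = -627/2 ≈ -313.50)
(E + (m(-20, 21) - 1*2458))/(5007 + F) = (1518 + (23/8 - 1*2458))/(5007 - 627/2) = (1518 + (23/8 - 2458))/(9387/2) = (1518 - 19641/8)*(2/9387) = -7497/8*2/9387 = -119/596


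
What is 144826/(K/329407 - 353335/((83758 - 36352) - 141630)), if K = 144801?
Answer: 26598319109472/769436401 ≈ 34569.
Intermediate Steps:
144826/(K/329407 - 353335/((83758 - 36352) - 141630)) = 144826/(144801/329407 - 353335/((83758 - 36352) - 141630)) = 144826/(144801*(1/329407) - 353335/(47406 - 141630)) = 144826/(144801/329407 - 353335/(-94224)) = 144826/(144801/329407 - 353335*(-1/94224)) = 144826/(144801/329407 + 353335/94224) = 144826/(769436401/183657072) = 144826*(183657072/769436401) = 26598319109472/769436401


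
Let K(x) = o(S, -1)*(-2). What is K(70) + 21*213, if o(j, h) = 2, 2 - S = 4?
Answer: 4469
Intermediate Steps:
S = -2 (S = 2 - 1*4 = 2 - 4 = -2)
K(x) = -4 (K(x) = 2*(-2) = -4)
K(70) + 21*213 = -4 + 21*213 = -4 + 4473 = 4469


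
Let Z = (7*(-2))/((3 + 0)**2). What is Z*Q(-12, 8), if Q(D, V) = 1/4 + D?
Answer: 329/18 ≈ 18.278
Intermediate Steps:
Q(D, V) = 1/4 + D
Z = -14/9 (Z = -14/(3**2) = -14/9 ≈ -1.5556)
Z*Q(-12, 8) = -14*(1/4 - 12)/9 = -14/9*(-47/4) = 329/18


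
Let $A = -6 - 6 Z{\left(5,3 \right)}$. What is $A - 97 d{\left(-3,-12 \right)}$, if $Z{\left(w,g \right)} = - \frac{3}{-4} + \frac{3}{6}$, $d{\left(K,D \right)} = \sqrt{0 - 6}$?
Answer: $- \frac{27}{2} - 97 i \sqrt{6} \approx -13.5 - 237.6 i$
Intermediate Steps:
$d{\left(K,D \right)} = i \sqrt{6}$ ($d{\left(K,D \right)} = \sqrt{-6} = i \sqrt{6}$)
$Z{\left(w,g \right)} = \frac{5}{4}$ ($Z{\left(w,g \right)} = \left(-3\right) \left(- \frac{1}{4}\right) + 3 \cdot \frac{1}{6} = \frac{3}{4} + \frac{1}{2} = \frac{5}{4}$)
$A = - \frac{27}{2}$ ($A = -6 - \frac{15}{2} = - \frac{27}{2} \approx -13.5$)
$A - 97 d{\left(-3,-12 \right)} = - \frac{27}{2} - 97 i \sqrt{6}$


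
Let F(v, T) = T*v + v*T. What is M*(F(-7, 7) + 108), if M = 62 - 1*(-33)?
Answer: 950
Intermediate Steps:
M = 95 (M = 62 + 33 = 95)
F(v, T) = 2*T*v (F(v, T) = T*v + T*v = 2*T*v)
M*(F(-7, 7) + 108) = 95*(2*7*(-7) + 108) = 95*(-98 + 108) = 95*10 = 950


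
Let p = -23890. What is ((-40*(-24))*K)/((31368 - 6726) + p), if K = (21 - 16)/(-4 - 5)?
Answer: -100/141 ≈ -0.70922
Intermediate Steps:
K = -5/9 (K = 5/(-9) = 5*(-⅑) = -5/9 ≈ -0.55556)
((-40*(-24))*K)/((31368 - 6726) + p) = (-40*(-24)*(-5/9))/((31368 - 6726) - 23890) = (960*(-5/9))/(24642 - 23890) = -1600/3/752 = -1600/3*1/752 = -100/141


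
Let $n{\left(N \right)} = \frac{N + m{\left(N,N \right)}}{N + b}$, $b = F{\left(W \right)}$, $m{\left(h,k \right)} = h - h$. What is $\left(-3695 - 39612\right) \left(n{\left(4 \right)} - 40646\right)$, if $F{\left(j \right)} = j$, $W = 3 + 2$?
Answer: $\frac{15842133670}{9} \approx 1.7602 \cdot 10^{9}$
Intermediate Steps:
$W = 5$
$m{\left(h,k \right)} = 0$
$b = 5$
$n{\left(N \right)} = \frac{N}{5 + N}$ ($n{\left(N \right)} = \frac{N + 0}{N + 5} = \frac{N}{5 + N}$)
$\left(-3695 - 39612\right) \left(n{\left(4 \right)} - 40646\right) = \left(-3695 - 39612\right) \left(\frac{4}{5 + 4} - 40646\right) = - 43307 \left(\frac{4}{9} - 40646\right) = \left(-43307\right) \left(- \frac{365810}{9}\right) = \frac{15842133670}{9}$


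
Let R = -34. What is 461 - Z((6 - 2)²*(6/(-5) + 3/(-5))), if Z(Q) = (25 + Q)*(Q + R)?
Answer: 5559/25 ≈ 222.36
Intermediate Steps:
Z(Q) = (-34 + Q)*(25 + Q) (Z(Q) = (25 + Q)*(Q - 34) = (25 + Q)*(-34 + Q) = (-34 + Q)*(25 + Q))
461 - Z((6 - 2)²*(6/(-5) + 3/(-5))) = 461 - (-850 + ((6 - 2)²*(6/(-5) + 3/(-5)))² - 9*(6 - 2)²*(6/(-5) + 3/(-5))) = 461 - (-850 + (4²*(6*(-⅕) + 3*(-⅕)))² - 9*4²*(6*(-⅕) + 3*(-⅕))) = 461 - (-850 + (16*(-6/5 - ⅗))² - 144*(-6/5 - ⅗)) = 461 - (-850 + (16*(-9/5))² - 144*(-9)/5) = 461 - (-850 + (-144/5)² - 9*(-144/5)) = 461 - (-850 + 20736/25 + 1296/5) = 461 - 1*5966/25 = 461 - 5966/25 = 5559/25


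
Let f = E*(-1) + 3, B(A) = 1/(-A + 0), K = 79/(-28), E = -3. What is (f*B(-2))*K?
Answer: -237/28 ≈ -8.4643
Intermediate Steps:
K = -79/28 (K = 79*(-1/28) = -79/28 ≈ -2.8214)
B(A) = -1/A (B(A) = 1/(-A) = -1/A)
f = 6 (f = -3*(-1) + 3 = 3 + 3 = 6)
(f*B(-2))*K = (6*(-1/(-2)))*(-79/28) = (6*(-1*(-½)))*(-79/28) = (6*(½))*(-79/28) = 3*(-79/28) = -237/28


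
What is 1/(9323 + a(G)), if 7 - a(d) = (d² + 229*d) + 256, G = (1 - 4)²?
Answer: 1/6932 ≈ 0.00014426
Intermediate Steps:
G = 9 (G = (-3)² = 9)
a(d) = -249 - d² - 229*d (a(d) = 7 - ((d² + 229*d) + 256) = 7 - (256 + d² + 229*d) = 7 + (-256 - d² - 229*d) = -249 - d² - 229*d)
1/(9323 + a(G)) = 1/(9323 + (-249 - 1*9² - 229*9)) = 1/(9323 + (-249 - 1*81 - 2061)) = 1/(9323 + (-249 - 81 - 2061)) = 1/(9323 - 2391) = 1/6932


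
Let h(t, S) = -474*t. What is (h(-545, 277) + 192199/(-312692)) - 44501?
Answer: 66862425469/312692 ≈ 2.1383e+5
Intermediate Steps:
(h(-545, 277) + 192199/(-312692)) - 44501 = (-474*(-545) + 192199/(-312692)) - 44501 = (258330 + 192199*(-1/312692)) - 44501 = (258330 - 192199/312692) - 44501 = 80777532161/312692 - 44501 = 66862425469/312692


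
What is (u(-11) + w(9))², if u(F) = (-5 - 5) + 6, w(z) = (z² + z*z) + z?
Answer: 27889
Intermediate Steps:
w(z) = z + 2*z² (w(z) = (z² + z²) + z = 2*z² + z = z + 2*z²)
u(F) = -4 (u(F) = -10 + 6 = -4)
(u(-11) + w(9))² = (-4 + 9*(1 + 2*9))² = (-4 + 9*(1 + 18))² = (-4 + 9*19)² = (-4 + 171)² = 167² = 27889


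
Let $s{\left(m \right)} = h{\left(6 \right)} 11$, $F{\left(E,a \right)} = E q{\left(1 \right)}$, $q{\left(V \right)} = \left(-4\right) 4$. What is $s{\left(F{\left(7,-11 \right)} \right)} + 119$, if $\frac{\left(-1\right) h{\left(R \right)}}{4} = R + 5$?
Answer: $-365$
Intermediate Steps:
$h{\left(R \right)} = -20 - 4 R$ ($h{\left(R \right)} = - 4 \left(R + 5\right) = - 4 \left(5 + R\right) = -20 - 4 R$)
$q{\left(V \right)} = -16$
$F{\left(E,a \right)} = - 16 E$ ($F{\left(E,a \right)} = E \left(-16\right) = - 16 E$)
$s{\left(m \right)} = -484$ ($s{\left(m \right)} = \left(-20 - 24\right) 11 = \left(-44\right) 11 = -484$)
$s{\left(F{\left(7,-11 \right)} \right)} + 119 = -484 + 119 = -365$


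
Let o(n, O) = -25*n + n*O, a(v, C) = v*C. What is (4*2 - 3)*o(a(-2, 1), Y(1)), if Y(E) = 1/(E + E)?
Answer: 245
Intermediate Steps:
a(v, C) = C*v
Y(E) = 1/(2*E)
o(n, O) = -25*n + O*n
(4*2 - 3)*o(a(-2, 1), Y(1)) = (4*2 - 3)*((1*(-2))*(-25 + (½)/1)) = (8 - 3)*(-2*(-25 + (½)*1)) = 5*(-2*(-25 + ½)) = 5*(-2*(-49/2)) = 5*49 = 245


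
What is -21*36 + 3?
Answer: -753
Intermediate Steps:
-21*36 + 3 = -756 + 3 = -753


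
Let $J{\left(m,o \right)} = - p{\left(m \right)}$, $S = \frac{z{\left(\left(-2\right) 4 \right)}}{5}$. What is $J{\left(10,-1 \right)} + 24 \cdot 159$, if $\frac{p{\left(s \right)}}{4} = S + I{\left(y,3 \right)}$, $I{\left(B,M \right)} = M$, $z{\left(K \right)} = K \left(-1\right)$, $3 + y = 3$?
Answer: $\frac{18988}{5} \approx 3797.6$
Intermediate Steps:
$y = 0$ ($y = -3 + 3 = 0$)
$z{\left(K \right)} = - K$
$S = \frac{8}{5}$ ($S = \frac{\left(-1\right) \left(\left(-2\right) 4\right)}{5} = \left(-1\right) \left(-8\right) \frac{1}{5} = 8 \cdot \frac{1}{5} = \frac{8}{5} \approx 1.6$)
$p{\left(s \right)} = \frac{92}{5}$ ($p{\left(s \right)} = 4 \left(\frac{8}{5} + 3\right) = 4 \cdot \frac{23}{5} = \frac{92}{5}$)
$J{\left(m,o \right)} = - \frac{92}{5}$ ($J{\left(m,o \right)} = \left(-1\right) \frac{92}{5} = - \frac{92}{5}$)
$J{\left(10,-1 \right)} + 24 \cdot 159 = - \frac{92}{5} + 24 \cdot 159 = - \frac{92}{5} + 3816 = \frac{18988}{5}$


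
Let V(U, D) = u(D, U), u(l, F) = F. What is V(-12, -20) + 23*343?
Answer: 7877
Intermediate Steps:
V(U, D) = U
V(-12, -20) + 23*343 = -12 + 23*343 = -12 + 7889 = 7877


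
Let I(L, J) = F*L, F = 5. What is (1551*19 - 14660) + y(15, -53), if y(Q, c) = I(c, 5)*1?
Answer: 14544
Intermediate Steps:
I(L, J) = 5*L
y(Q, c) = 5*c (y(Q, c) = (5*c)*1 = 5*c)
(1551*19 - 14660) + y(15, -53) = (1551*19 - 14660) + 5*(-53) = (29469 - 14660) - 265 = 14809 - 265 = 14544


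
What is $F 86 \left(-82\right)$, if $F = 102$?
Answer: $-719304$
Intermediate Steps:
$F 86 \left(-82\right) = 102 \cdot 86 \left(-82\right) = 8772 \left(-82\right) = -719304$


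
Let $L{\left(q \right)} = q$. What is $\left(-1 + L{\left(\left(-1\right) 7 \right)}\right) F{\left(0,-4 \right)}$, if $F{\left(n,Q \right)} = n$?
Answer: $0$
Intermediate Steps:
$\left(-1 + L{\left(\left(-1\right) 7 \right)}\right) F{\left(0,-4 \right)} = \left(-1 - 7\right) 0 = \left(-8\right) 0 = 0$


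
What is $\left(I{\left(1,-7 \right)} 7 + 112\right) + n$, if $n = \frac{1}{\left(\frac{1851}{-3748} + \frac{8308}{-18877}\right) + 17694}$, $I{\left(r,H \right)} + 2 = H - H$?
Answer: $\frac{122676671015270}{1251802043513} \approx 98.0$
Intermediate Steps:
$I{\left(r,H \right)} = -2$ ($I{\left(r,H \right)} = -2 + \left(H - H\right) = -2 + 0 = -2$)
$n = \frac{70750996}{1251802043513}$ ($n = \frac{1}{\left(1851 \left(- \frac{1}{3748}\right) + 8308 \left(- \frac{1}{18877}\right)\right) + 17694} = \frac{1}{\left(- \frac{1851}{3748} - \frac{8308}{18877}\right) + 17694} = \frac{1}{- \frac{66079711}{70750996} + 17694} = \frac{1}{\frac{1251802043513}{70750996}} = \frac{70750996}{1251802043513} \approx 5.6519 \cdot 10^{-5}$)
$\left(I{\left(1,-7 \right)} 7 + 112\right) + n = \left(\left(-2\right) 7 + 112\right) + \frac{70750996}{1251802043513} = \left(-14 + 112\right) + \frac{70750996}{1251802043513} = 98 + \frac{70750996}{1251802043513} = \frac{122676671015270}{1251802043513}$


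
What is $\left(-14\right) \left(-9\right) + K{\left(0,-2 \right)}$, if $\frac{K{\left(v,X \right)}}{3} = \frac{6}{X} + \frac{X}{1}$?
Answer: $111$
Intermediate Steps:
$K{\left(v,X \right)} = 3 X + \frac{18}{X}$ ($K{\left(v,X \right)} = 3 \left(\frac{6}{X} + \frac{X}{1}\right) = 3 \left(\frac{6}{X} + X 1\right) = 3 \left(\frac{6}{X} + X\right) = 3 \left(X + \frac{6}{X}\right) = 3 X + \frac{18}{X}$)
$\left(-14\right) \left(-9\right) + K{\left(0,-2 \right)} = \left(-14\right) \left(-9\right) + \left(3 \left(-2\right) + \frac{18}{-2}\right) = 126 + \left(-6 + 18 \left(- \frac{1}{2}\right)\right) = 126 - 15 = 111$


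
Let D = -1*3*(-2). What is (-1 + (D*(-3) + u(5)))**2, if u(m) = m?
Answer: 196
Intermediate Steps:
D = 6 (D = -3*(-2) = 6)
(-1 + (D*(-3) + u(5)))**2 = (-1 + (6*(-3) + 5))**2 = (-1 + (-18 + 5))**2 = (-1 - 13)**2 = (-14)**2 = 196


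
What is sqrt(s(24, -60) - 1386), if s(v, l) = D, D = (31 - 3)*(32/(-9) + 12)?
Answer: I*sqrt(10346)/3 ≈ 33.905*I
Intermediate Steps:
D = 2128/9 (D = 28*(32*(-1/9) + 12) = 28*(-32/9 + 12) = 28*(76/9) = 2128/9 ≈ 236.44)
s(v, l) = 2128/9
sqrt(s(24, -60) - 1386) = sqrt(2128/9 - 1386) = sqrt(-10346/9) = I*sqrt(10346)/3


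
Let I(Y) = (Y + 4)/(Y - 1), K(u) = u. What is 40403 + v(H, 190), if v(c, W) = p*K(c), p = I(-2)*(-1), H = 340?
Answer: 121889/3 ≈ 40630.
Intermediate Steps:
I(Y) = (4 + Y)/(-1 + Y)
p = 2/3 (p = ((4 - 2)/(-1 - 2))*(-1) = (2/(-3))*(-1) = -1/3*2*(-1) = -2/3*(-1) = 2/3 ≈ 0.66667)
v(c, W) = 2*c/3
40403 + v(H, 190) = 40403 + (2/3)*340 = 40403 + 680/3 = 121889/3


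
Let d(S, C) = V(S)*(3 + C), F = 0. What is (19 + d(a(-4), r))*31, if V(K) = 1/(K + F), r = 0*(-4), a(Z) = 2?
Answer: 1271/2 ≈ 635.50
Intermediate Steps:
r = 0
V(K) = 1/K (V(K) = 1/(K + 0) = 1/K)
d(S, C) = (3 + C)/S
(19 + d(a(-4), r))*31 = (19 + (3 + 0)/2)*31 = (19 + (½)*3)*31 = (19 + 3/2)*31 = (41/2)*31 = 1271/2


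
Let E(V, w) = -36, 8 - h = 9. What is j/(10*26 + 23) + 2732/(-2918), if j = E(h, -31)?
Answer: -439102/412897 ≈ -1.0635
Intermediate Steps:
h = -1 (h = 8 - 1*9 = 8 - 9 = -1)
j = -36
j/(10*26 + 23) + 2732/(-2918) = -36/(10*26 + 23) + 2732/(-2918) = -36/(260 + 23) + 2732*(-1/2918) = -36/283 - 1366/1459 = -439102/412897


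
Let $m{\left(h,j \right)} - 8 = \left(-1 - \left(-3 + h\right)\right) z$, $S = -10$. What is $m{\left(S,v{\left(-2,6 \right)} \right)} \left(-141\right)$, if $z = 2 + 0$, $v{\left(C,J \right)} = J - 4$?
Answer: $-4512$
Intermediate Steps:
$v{\left(C,J \right)} = -4 + J$
$z = 2$
$m{\left(h,j \right)} = 12 - 2 h$ ($m{\left(h,j \right)} = 8 + \left(-1 - \left(-3 + h\right)\right) 2 = 8 + \left(2 - h\right) 2 = 8 - \left(-4 + 2 h\right) = 12 - 2 h$)
$m{\left(S,v{\left(-2,6 \right)} \right)} \left(-141\right) = \left(12 - -20\right) \left(-141\right) = \left(12 + 20\right) \left(-141\right) = 32 \left(-141\right) = -4512$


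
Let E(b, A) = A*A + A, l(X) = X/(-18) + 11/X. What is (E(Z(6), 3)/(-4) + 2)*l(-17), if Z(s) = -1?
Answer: -91/306 ≈ -0.29739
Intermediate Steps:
l(X) = 11/X - X/18 (l(X) = X*(-1/18) + 11/X = -X/18 + 11/X = 11/X - X/18)
E(b, A) = A + A² (E(b, A) = A² + A = A + A²)
(E(Z(6), 3)/(-4) + 2)*l(-17) = ((3*(1 + 3))/(-4) + 2)*(11/(-17) - 1/18*(-17)) = ((3*4)*(-¼) + 2)*(11*(-1/17) + 17/18) = (12*(-¼) + 2)*(-11/17 + 17/18) = (-3 + 2)*(91/306) = -1*91/306 = -91/306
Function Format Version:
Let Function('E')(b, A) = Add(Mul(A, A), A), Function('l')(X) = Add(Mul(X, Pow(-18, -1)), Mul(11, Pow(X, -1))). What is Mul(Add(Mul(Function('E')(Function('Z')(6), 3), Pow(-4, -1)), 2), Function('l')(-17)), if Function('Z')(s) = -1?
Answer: Rational(-91, 306) ≈ -0.29739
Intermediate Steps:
Function('l')(X) = Add(Mul(11, Pow(X, -1)), Mul(Rational(-1, 18), X)) (Function('l')(X) = Add(Mul(X, Rational(-1, 18)), Mul(11, Pow(X, -1))) = Add(Mul(Rational(-1, 18), X), Mul(11, Pow(X, -1))) = Add(Mul(11, Pow(X, -1)), Mul(Rational(-1, 18), X)))
Function('E')(b, A) = Add(A, Pow(A, 2)) (Function('E')(b, A) = Add(Pow(A, 2), A) = Add(A, Pow(A, 2)))
Mul(Add(Mul(Function('E')(Function('Z')(6), 3), Pow(-4, -1)), 2), Function('l')(-17)) = Mul(Add(Mul(Mul(3, Add(1, 3)), Pow(-4, -1)), 2), Add(Mul(11, Pow(-17, -1)), Mul(Rational(-1, 18), -17))) = Mul(Add(Mul(Mul(3, 4), Rational(-1, 4)), 2), Add(Mul(11, Rational(-1, 17)), Rational(17, 18))) = Mul(Add(Mul(12, Rational(-1, 4)), 2), Add(Rational(-11, 17), Rational(17, 18))) = Mul(Add(-3, 2), Rational(91, 306)) = Mul(-1, Rational(91, 306)) = Rational(-91, 306)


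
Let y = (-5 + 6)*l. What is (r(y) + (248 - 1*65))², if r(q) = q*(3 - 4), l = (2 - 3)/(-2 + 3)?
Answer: 33856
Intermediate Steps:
l = -1 (l = -1/1 = -1*1 = -1)
y = -1 (y = (-5 + 6)*(-1) = 1*(-1) = -1)
r(q) = -q (r(q) = q*(-1) = -q)
(r(y) + (248 - 1*65))² = (-1*(-1) + (248 - 1*65))² = (1 + (248 - 65))² = (1 + 183)² = 184² = 33856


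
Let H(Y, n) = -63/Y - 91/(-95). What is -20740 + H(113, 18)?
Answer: -222639602/10735 ≈ -20740.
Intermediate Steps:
H(Y, n) = 91/95 - 63/Y (H(Y, n) = -63/Y - 91*(-1/95) = -63/Y + 91/95 = 91/95 - 63/Y)
-20740 + H(113, 18) = -20740 + (91/95 - 63/113) = -20740 + 4298/10735 = -222639602/10735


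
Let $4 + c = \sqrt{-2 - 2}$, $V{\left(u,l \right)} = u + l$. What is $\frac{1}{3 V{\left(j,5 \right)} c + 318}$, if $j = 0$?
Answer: $\frac{43}{11244} - \frac{5 i}{11244} \approx 0.0038243 - 0.00044468 i$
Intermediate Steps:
$V{\left(u,l \right)} = l + u$
$c = -4 + 2 i$ ($c = -4 + \sqrt{-2 - 2} = -4 + \sqrt{-4} = -4 + 2 i \approx -4.0 + 2.0 i$)
$\frac{1}{3 V{\left(j,5 \right)} c + 318} = \frac{1}{3 \left(5 + 0\right) \left(-4 + 2 i\right) + 318} = \frac{1}{3 \cdot 5 \left(-4 + 2 i\right) + 318} = \frac{1}{15 \left(-4 + 2 i\right) + 318} = \frac{1}{\left(-60 + 30 i\right) + 318} = \frac{1}{258 + 30 i} = \frac{258 - 30 i}{67464}$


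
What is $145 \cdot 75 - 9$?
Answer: $10866$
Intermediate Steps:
$145 \cdot 75 - 9 = 10875 - 9 = 10866$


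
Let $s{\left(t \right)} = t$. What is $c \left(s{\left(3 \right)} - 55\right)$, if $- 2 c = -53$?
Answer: $-1378$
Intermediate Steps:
$c = \frac{53}{2}$ ($c = \left(- \frac{1}{2}\right) \left(-53\right) = \frac{53}{2} \approx 26.5$)
$c \left(s{\left(3 \right)} - 55\right) = \frac{53 \left(3 - 55\right)}{2} = \frac{53}{2} \left(-52\right) = -1378$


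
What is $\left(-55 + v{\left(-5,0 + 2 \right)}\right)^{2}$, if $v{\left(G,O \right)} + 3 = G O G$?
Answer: $64$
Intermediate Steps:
$v{\left(G,O \right)} = -3 + O G^{2}$ ($v{\left(G,O \right)} = -3 + G O G = -3 + O G^{2}$)
$\left(-55 + v{\left(-5,0 + 2 \right)}\right)^{2} = \left(-55 - \left(3 - \left(0 + 2\right) \left(-5\right)^{2}\right)\right)^{2} = \left(-55 + \left(-3 + 2 \cdot 25\right)\right)^{2} = \left(-55 + \left(-3 + 50\right)\right)^{2} = \left(-55 + 47\right)^{2} = \left(-8\right)^{2} = 64$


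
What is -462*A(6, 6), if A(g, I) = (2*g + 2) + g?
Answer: -9240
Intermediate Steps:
A(g, I) = 2 + 3*g (A(g, I) = (2 + 2*g) + g = 2 + 3*g)
-462*A(6, 6) = -462*(2 + 3*6) = -462*(2 + 18) = -462*20 = -9240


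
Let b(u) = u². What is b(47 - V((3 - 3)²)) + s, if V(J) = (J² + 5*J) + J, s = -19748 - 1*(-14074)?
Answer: -3465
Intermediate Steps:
s = -5674 (s = -19748 + 14074 = -5674)
V(J) = J² + 6*J
b(47 - V((3 - 3)²)) + s = (47 - (3 - 3)²*(6 + (3 - 3)²))² - 5674 = (47 - 0²*(6 + 0²))² - 5674 = (47 - 0*(6 + 0))² - 5674 = (47 - 0*6)² - 5674 = (47 - 1*0)² - 5674 = (47 + 0)² - 5674 = 47² - 5674 = 2209 - 5674 = -3465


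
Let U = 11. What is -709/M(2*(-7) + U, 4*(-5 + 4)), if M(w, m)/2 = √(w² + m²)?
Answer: -709/10 ≈ -70.900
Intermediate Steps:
M(w, m) = 2*√(m² + w²) (M(w, m) = 2*√(w² + m²) = 2*√(m² + w²))
-709/M(2*(-7) + U, 4*(-5 + 4)) = -709*1/(2*√((4*(-5 + 4))² + (2*(-7) + 11)²)) = -709*1/(2*√((4*(-1))² + (-14 + 11)²)) = -709*1/(2*√((-4)² + (-3)²)) = -709*1/(2*√(16 + 9)) = -709/(2*√25) = -709/(2*5) = -709/10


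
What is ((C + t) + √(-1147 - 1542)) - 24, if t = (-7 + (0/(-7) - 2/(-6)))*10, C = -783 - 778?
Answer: -4955/3 + I*√2689 ≈ -1651.7 + 51.856*I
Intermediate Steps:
C = -1561
t = -200/3 (t = (-7 + (0*(-⅐) - 2*(-⅙)))*10 = (-7 + (0 + ⅓))*10 = (-7 + ⅓)*10 = -20/3*10 = -200/3 ≈ -66.667)
((C + t) + √(-1147 - 1542)) - 24 = ((-1561 - 200/3) + √(-1147 - 1542)) - 24 = (-4883/3 + √(-2689)) - 24 = (-4883/3 + I*√2689) - 24 = -4955/3 + I*√2689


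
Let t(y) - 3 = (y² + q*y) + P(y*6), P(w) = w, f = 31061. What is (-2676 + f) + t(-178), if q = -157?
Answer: 86950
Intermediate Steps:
t(y) = 3 + y² - 151*y (t(y) = 3 + ((y² - 157*y) + y*6) = 3 + ((y² - 157*y) + 6*y) = 3 + (y² - 151*y) = 3 + y² - 151*y)
(-2676 + f) + t(-178) = (-2676 + 31061) + (3 + (-178)² - 151*(-178)) = 28385 + (3 + 31684 + 26878) = 28385 + 58565 = 86950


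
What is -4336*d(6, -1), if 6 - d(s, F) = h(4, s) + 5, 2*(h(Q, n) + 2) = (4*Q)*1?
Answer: 21680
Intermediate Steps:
h(Q, n) = -2 + 2*Q (h(Q, n) = -2 + ((4*Q)*1)/2 = -2 + (4*Q)/2 = -2 + 2*Q)
d(s, F) = -5 (d(s, F) = 6 - ((-2 + 2*4) + 5) = 6 - ((-2 + 8) + 5) = 6 - (6 + 5) = 6 - 1*11 = 6 - 11 = -5)
-4336*d(6, -1) = -4336*(-5) = 21680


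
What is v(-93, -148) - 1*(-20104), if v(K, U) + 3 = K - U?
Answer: 20156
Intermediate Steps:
v(K, U) = -3 + K - U (v(K, U) = -3 + (K - U) = -3 + K - U)
v(-93, -148) - 1*(-20104) = (-3 - 93 - 1*(-148)) - 1*(-20104) = (-3 - 93 + 148) + 20104 = 52 + 20104 = 20156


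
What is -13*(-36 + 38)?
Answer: -26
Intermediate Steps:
-13*(-36 + 38) = -13*2 = -26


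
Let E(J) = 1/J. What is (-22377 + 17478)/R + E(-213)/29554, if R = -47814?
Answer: 2569930582/25082435469 ≈ 0.10246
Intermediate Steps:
(-22377 + 17478)/R + E(-213)/29554 = (-22377 + 17478)/(-47814) + 1/(-213*29554) = -4899*(-1/47814) - 1/213*1/29554 = 1633/15938 - 1/6295002 = 2569930582/25082435469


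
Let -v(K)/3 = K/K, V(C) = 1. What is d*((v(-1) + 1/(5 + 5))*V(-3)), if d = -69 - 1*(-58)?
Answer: 319/10 ≈ 31.900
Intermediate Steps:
d = -11 (d = -69 + 58 = -11)
v(K) = -3 (v(K) = -3*K/K = -3*1 = -3)
d*((v(-1) + 1/(5 + 5))*V(-3)) = -11*(-3 + 1/(5 + 5)) = -11*(-3 + 1/10) = -11*(-3 + ⅒) = -(-319)/10 = -11*(-29/10) = 319/10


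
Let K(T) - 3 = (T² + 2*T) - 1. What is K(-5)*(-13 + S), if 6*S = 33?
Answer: -255/2 ≈ -127.50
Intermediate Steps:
S = 11/2 (S = (⅙)*33 = 11/2 ≈ 5.5000)
K(T) = 2 + T² + 2*T (K(T) = 3 + ((T² + 2*T) - 1) = 3 + (-1 + T² + 2*T) = 2 + T² + 2*T)
K(-5)*(-13 + S) = (2 + (-5)² + 2*(-5))*(-13 + 11/2) = (2 + 25 - 10)*(-15/2) = 17*(-15/2) = -255/2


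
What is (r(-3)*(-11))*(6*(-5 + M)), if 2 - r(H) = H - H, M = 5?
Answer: 0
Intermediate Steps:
r(H) = 2 (r(H) = 2 - (H - H) = 2 - 1*0 = 2 + 0 = 2)
(r(-3)*(-11))*(6*(-5 + M)) = (2*(-11))*(6*(-5 + 5)) = -132*0 = -22*0 = 0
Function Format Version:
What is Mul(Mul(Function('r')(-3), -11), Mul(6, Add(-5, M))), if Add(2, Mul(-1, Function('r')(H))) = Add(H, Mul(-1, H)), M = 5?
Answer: 0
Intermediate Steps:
Function('r')(H) = 2 (Function('r')(H) = Add(2, Mul(-1, Add(H, Mul(-1, H)))) = Add(2, Mul(-1, 0)) = Add(2, 0) = 2)
Mul(Mul(Function('r')(-3), -11), Mul(6, Add(-5, M))) = Mul(Mul(2, -11), Mul(6, Add(-5, 5))) = Mul(-22, Mul(6, 0)) = Mul(-22, 0) = 0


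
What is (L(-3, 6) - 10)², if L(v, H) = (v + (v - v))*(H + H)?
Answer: 2116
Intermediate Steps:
L(v, H) = 2*H*v (L(v, H) = (v + 0)*(2*H) = v*(2*H) = 2*H*v)
(L(-3, 6) - 10)² = (2*6*(-3) - 10)² = (-36 - 10)² = (-46)² = 2116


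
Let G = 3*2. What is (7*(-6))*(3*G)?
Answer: -756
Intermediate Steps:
G = 6
(7*(-6))*(3*G) = (7*(-6))*(3*6) = -42*18 = -756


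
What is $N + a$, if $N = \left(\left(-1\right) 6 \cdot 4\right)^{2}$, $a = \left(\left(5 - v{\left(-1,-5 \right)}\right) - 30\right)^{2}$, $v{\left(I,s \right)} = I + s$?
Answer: $937$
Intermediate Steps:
$a = 361$ ($a = \left(\left(5 - \left(-1 - 5\right)\right) - 30\right)^{2} = \left(\left(5 - -6\right) - 30\right)^{2} = \left(\left(5 + 6\right) - 30\right)^{2} = \left(11 - 30\right)^{2} = \left(-19\right)^{2} = 361$)
$N = 576$ ($N = \left(\left(-6\right) 4\right)^{2} = \left(-24\right)^{2} = 576$)
$N + a = 576 + 361 = 937$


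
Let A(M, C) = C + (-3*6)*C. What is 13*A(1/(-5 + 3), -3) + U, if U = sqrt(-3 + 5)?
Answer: 663 + sqrt(2) ≈ 664.41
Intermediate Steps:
U = sqrt(2) ≈ 1.4142
A(M, C) = -17*C (A(M, C) = C - 18*C = -17*C)
13*A(1/(-5 + 3), -3) + U = 13*(-17*(-3)) + sqrt(2) = 13*51 + sqrt(2) = 663 + sqrt(2)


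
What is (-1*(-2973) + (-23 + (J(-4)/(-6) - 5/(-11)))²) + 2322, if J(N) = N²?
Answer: 6458479/1089 ≈ 5930.6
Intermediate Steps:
(-1*(-2973) + (-23 + (J(-4)/(-6) - 5/(-11)))²) + 2322 = (-1*(-2973) + (-23 + ((-4)²/(-6) - 5/(-11)))²) + 2322 = (2973 + (-23 + (16*(-⅙) - 5*(-1/11)))²) + 2322 = (2973 + (-23 + (-8/3 + 5/11))²) + 2322 = (2973 + (-23 - 73/33)²) + 2322 = (2973 + (-832/33)²) + 2322 = (2973 + 692224/1089) + 2322 = 3929821/1089 + 2322 = 6458479/1089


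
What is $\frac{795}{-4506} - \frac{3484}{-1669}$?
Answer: $\frac{4790683}{2506838} \approx 1.911$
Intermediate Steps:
$\frac{795}{-4506} - \frac{3484}{-1669} = 795 \left(- \frac{1}{4506}\right) - - \frac{3484}{1669} = - \frac{265}{1502} + \frac{3484}{1669} = \frac{4790683}{2506838}$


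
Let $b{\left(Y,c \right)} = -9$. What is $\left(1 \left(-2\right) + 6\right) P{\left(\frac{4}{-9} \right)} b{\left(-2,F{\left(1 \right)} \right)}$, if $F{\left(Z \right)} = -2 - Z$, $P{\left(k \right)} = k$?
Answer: $16$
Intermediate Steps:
$\left(1 \left(-2\right) + 6\right) P{\left(\frac{4}{-9} \right)} b{\left(-2,F{\left(1 \right)} \right)} = \left(1 \left(-2\right) + 6\right) \frac{4}{-9} \left(-9\right) = \left(-2 + 6\right) 4 \left(- \frac{1}{9}\right) \left(-9\right) = 4 \left(- \frac{4}{9}\right) \left(-9\right) = \left(- \frac{16}{9}\right) \left(-9\right) = 16$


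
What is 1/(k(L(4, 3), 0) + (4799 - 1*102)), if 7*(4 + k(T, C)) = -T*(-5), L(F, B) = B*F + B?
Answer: 7/32926 ≈ 0.00021260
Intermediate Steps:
L(F, B) = B + B*F
k(T, C) = -4 + 5*T/7 (k(T, C) = -4 + (-T*(-5))/7 = -4 + (-(-5)*T)/7 = -4 + (5*T)/7 = -4 + 5*T/7)
1/(k(L(4, 3), 0) + (4799 - 1*102)) = 1/((-4 + 5*(3*(1 + 4))/7) + (4799 - 1*102)) = 1/((-4 + 5*(3*5)/7) + (4799 - 102)) = 1/((-4 + (5/7)*15) + 4697) = 1/((-4 + 75/7) + 4697) = 1/(47/7 + 4697) = 1/(32926/7) = 7/32926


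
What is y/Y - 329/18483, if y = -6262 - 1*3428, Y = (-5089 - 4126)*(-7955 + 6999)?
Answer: -16197047/856982778 ≈ -0.018900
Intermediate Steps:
Y = 8809540 (Y = -9215*(-956) = 8809540)
y = -9690 (y = -6262 - 3428 = -9690)
y/Y - 329/18483 = -9690/8809540 - 329/18483 = -9690*1/8809540 - 329*1/18483 = -51/46366 - 329/18483 = -16197047/856982778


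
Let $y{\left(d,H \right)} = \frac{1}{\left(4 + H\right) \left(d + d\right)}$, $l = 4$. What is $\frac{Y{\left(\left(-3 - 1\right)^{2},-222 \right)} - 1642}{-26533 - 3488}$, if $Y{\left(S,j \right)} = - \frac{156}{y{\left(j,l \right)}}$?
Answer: $- \frac{552470}{30021} \approx -18.403$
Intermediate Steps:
$y{\left(d,H \right)} = \frac{1}{2 d \left(4 + H\right)}$ ($y{\left(d,H \right)} = \frac{1}{\left(4 + H\right) 2 d} = \frac{1}{2 d \left(4 + H\right)}$)
$Y{\left(S,j \right)} = - 2496 j$ ($Y{\left(S,j \right)} = - \frac{156}{\frac{1}{2} \frac{1}{j} \frac{1}{4 + 4}} = - \frac{156}{\frac{1}{2} \frac{1}{j} \frac{1}{8}} = - \frac{156}{\frac{1}{16} \frac{1}{j}} = - 156 \cdot 16 j = - 2496 j$)
$\frac{Y{\left(\left(-3 - 1\right)^{2},-222 \right)} - 1642}{-26533 - 3488} = \frac{\left(-2496\right) \left(-222\right) - 1642}{-26533 - 3488} = \frac{554112 - 1642}{-30021} = 552470 \left(- \frac{1}{30021}\right) = - \frac{552470}{30021}$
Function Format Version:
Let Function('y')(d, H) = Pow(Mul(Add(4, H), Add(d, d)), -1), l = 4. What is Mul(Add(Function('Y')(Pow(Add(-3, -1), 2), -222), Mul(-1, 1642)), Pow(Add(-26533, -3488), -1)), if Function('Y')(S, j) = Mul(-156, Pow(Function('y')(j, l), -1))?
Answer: Rational(-552470, 30021) ≈ -18.403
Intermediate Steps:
Function('y')(d, H) = Mul(Rational(1, 2), Pow(d, -1), Pow(Add(4, H), -1)) (Function('y')(d, H) = Pow(Mul(Add(4, H), Mul(2, d)), -1) = Pow(Mul(2, d, Add(4, H)), -1) = Mul(Rational(1, 2), Pow(d, -1), Pow(Add(4, H), -1)))
Function('Y')(S, j) = Mul(-2496, j) (Function('Y')(S, j) = Mul(-156, Pow(Mul(Rational(1, 2), Pow(j, -1), Pow(Add(4, 4), -1)), -1)) = Mul(-156, Pow(Mul(Rational(1, 2), Pow(j, -1), Pow(8, -1)), -1)) = Mul(-156, Pow(Mul(Rational(1, 2), Pow(j, -1), Rational(1, 8)), -1)) = Mul(-156, Pow(Mul(Rational(1, 16), Pow(j, -1)), -1)) = Mul(-156, Mul(16, j)) = Mul(-2496, j))
Mul(Add(Function('Y')(Pow(Add(-3, -1), 2), -222), Mul(-1, 1642)), Pow(Add(-26533, -3488), -1)) = Mul(Add(Mul(-2496, -222), Mul(-1, 1642)), Pow(Add(-26533, -3488), -1)) = Mul(Add(554112, -1642), Pow(-30021, -1)) = Mul(552470, Rational(-1, 30021)) = Rational(-552470, 30021)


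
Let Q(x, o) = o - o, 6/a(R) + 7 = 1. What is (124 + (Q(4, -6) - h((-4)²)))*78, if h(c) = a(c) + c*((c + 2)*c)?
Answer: -349674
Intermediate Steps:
a(R) = -1 (a(R) = 6/(-7 + 1) = 6/(-6) = 6*(-⅙) = -1)
h(c) = -1 + c²*(2 + c) (h(c) = -1 + c*((c + 2)*c) = -1 + c*((2 + c)*c) = -1 + c*(c*(2 + c)) = -1 + c²*(2 + c))
Q(x, o) = 0
(124 + (Q(4, -6) - h((-4)²)))*78 = (124 + (0 - (-1 + ((-4)²)³ + 2*((-4)²)²)))*78 = (124 + (0 - (-1 + 16³ + 2*16²)))*78 = (124 + (0 - (-1 + 4096 + 2*256)))*78 = (124 + (0 - (-1 + 4096 + 512)))*78 = (124 + (0 - 1*4607))*78 = (124 + (0 - 4607))*78 = (124 - 4607)*78 = -4483*78 = -349674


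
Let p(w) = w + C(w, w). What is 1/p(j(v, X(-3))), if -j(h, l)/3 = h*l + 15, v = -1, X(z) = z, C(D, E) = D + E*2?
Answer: -1/216 ≈ -0.0046296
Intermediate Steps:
C(D, E) = D + 2*E
j(h, l) = -45 - 3*h*l (j(h, l) = -3*(h*l + 15) = -3*(15 + h*l) = -45 - 3*h*l)
p(w) = 4*w (p(w) = w + (w + 2*w) = w + 3*w = 4*w)
1/p(j(v, X(-3))) = 1/(4*(-45 - 3*(-1)*(-3))) = 1/(4*(-45 - 9)) = 1/(4*(-54)) = 1/(-216) = -1/216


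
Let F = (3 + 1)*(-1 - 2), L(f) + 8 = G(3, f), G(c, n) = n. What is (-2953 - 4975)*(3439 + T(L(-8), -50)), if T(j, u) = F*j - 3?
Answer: -28762784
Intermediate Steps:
L(f) = -8 + f
F = -12 (F = 4*(-3) = -12)
T(j, u) = -3 - 12*j (T(j, u) = -12*j - 3 = -3 - 12*j)
(-2953 - 4975)*(3439 + T(L(-8), -50)) = (-2953 - 4975)*(3439 + (-3 - 12*(-8 - 8))) = -7928*(3439 + (-3 - 12*(-16))) = -7928*(3439 + (-3 + 192)) = -7928*(3439 + 189) = -7928*3628 = -28762784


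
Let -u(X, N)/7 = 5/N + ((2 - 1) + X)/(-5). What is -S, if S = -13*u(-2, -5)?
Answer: 364/5 ≈ 72.800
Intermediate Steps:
u(X, N) = 7/5 - 35/N + 7*X/5 (u(X, N) = -7*(5/N + ((2 - 1) + X)/(-5)) = -7*(5/N + (1 + X)*(-1/5)) = -7*(5/N + (-1/5 - X/5)) = -7*(-1/5 + 5/N - X/5) = 7/5 - 35/N + 7*X/5)
S = -364/5 (S = -91*(-25 - 5*(1 - 2))/(5*(-5)) = -91*(-1)*(-25 - 5*(-1))/(5*5) = -91*(-1)*(-25 + 5)/(5*5) = -91*(-1)*(-20)/(5*5) = -13*28/5 = -364/5 ≈ -72.800)
-S = -1*(-364/5) = 364/5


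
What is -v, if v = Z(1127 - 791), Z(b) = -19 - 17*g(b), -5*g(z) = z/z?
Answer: 78/5 ≈ 15.600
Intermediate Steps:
g(z) = -⅕ (g(z) = -z/(5*z) = -⅕*1 = -⅕)
Z(b) = -78/5 (Z(b) = -19 - 17*(-⅕) = -19 + 17/5 = -78/5)
v = -78/5 ≈ -15.600
-v = -1*(-78/5) = 78/5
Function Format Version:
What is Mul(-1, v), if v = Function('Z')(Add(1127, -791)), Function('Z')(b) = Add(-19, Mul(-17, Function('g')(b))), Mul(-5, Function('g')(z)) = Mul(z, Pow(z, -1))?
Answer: Rational(78, 5) ≈ 15.600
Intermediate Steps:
Function('g')(z) = Rational(-1, 5) (Function('g')(z) = Mul(Rational(-1, 5), Mul(z, Pow(z, -1))) = Mul(Rational(-1, 5), 1) = Rational(-1, 5))
Function('Z')(b) = Rational(-78, 5) (Function('Z')(b) = Add(-19, Mul(-17, Rational(-1, 5))) = Add(-19, Rational(17, 5)) = Rational(-78, 5))
v = Rational(-78, 5) ≈ -15.600
Mul(-1, v) = Mul(-1, Rational(-78, 5)) = Rational(78, 5)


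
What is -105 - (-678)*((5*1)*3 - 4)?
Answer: 7353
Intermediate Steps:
-105 - (-678)*((5*1)*3 - 4) = -105 - (-678)*(5*3 - 4) = -105 - (-678)*(15 - 4) = -105 - (-678)*11 = -105 - 113*(-66) = -105 + 7458 = 7353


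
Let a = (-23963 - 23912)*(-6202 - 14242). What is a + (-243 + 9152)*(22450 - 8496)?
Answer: 1103072686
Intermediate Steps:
a = 978756500 (a = -47875*(-20444) = 978756500)
a + (-243 + 9152)*(22450 - 8496) = 978756500 + (-243 + 9152)*(22450 - 8496) = 978756500 + 8909*13954 = 978756500 + 124316186 = 1103072686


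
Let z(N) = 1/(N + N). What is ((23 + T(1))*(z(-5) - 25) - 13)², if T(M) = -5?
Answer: 5400976/25 ≈ 2.1604e+5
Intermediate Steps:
z(N) = 1/(2*N)
((23 + T(1))*(z(-5) - 25) - 13)² = ((23 - 5)*((½)/(-5) - 25) - 13)² = (18*((½)*(-⅕) - 25) - 13)² = (18*(-⅒ - 25) - 13)² = (18*(-251/10) - 13)² = (-2259/5 - 13)² = (-2324/5)² = 5400976/25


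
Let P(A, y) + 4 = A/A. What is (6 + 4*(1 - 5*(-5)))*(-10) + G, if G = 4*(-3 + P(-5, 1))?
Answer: -1124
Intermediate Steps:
P(A, y) = -3 (P(A, y) = -4 + A/A = -4 + 1 = -3)
G = -24 (G = 4*(-3 - 3) = 4*(-6) = -24)
(6 + 4*(1 - 5*(-5)))*(-10) + G = (6 + 4*(1 - 5*(-5)))*(-10) - 24 = (6 + 4*(1 + 25))*(-10) - 24 = (6 + 4*26)*(-10) - 24 = (6 + 104)*(-10) - 24 = 110*(-10) - 24 = -1100 - 24 = -1124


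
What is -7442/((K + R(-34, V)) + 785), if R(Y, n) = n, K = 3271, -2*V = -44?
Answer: -3721/2039 ≈ -1.8249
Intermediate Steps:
V = 22 (V = -1/2*(-44) = 22)
-7442/((K + R(-34, V)) + 785) = -7442/((3271 + 22) + 785) = -7442/(3293 + 785) = -7442/4078 = -7442*1/4078 = -3721/2039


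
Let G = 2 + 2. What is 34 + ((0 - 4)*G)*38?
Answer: -574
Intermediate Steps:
G = 4
34 + ((0 - 4)*G)*38 = 34 + ((0 - 4)*4)*38 = 34 - 4*4*38 = 34 - 16*38 = 34 - 608 = -574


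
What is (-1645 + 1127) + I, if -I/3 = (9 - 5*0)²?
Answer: -761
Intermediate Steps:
I = -243 (I = -3*(9 - 5*0)² = -3*(9 + 0)² = -3*9² = -3*81 = -243)
(-1645 + 1127) + I = (-1645 + 1127) - 243 = -518 - 243 = -761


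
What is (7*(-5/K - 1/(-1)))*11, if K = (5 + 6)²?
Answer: 812/11 ≈ 73.818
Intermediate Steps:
K = 121 (K = 11² = 121)
(7*(-5/K - 1/(-1)))*11 = (7*(-5/121 - 1/(-1)))*11 = (7*(-5*1/121 - 1*(-1)))*11 = (7*(-5/121 + 1))*11 = (7*(116/121))*11 = (812/121)*11 = 812/11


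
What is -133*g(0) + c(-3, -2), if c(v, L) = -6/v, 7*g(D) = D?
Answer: 2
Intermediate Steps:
g(D) = D/7
-133*g(0) + c(-3, -2) = -19*0 - 6/(-3) = -133*0 - 6*(-1/3) = 0 + 2 = 2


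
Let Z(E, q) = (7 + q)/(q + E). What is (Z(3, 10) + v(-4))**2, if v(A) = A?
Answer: 1225/169 ≈ 7.2485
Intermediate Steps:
Z(E, q) = (7 + q)/(E + q)
(Z(3, 10) + v(-4))**2 = ((7 + 10)/(3 + 10) - 4)**2 = (17/13 - 4)**2 = (-35/13)**2 = 1225/169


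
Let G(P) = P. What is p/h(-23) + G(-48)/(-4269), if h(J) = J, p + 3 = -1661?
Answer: 2368240/32729 ≈ 72.359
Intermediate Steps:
p = -1664 (p = -3 - 1661 = -1664)
p/h(-23) + G(-48)/(-4269) = -1664/(-23) - 48/(-4269) = -1664*(-1/23) - 48*(-1/4269) = 1664/23 + 16/1423 = 2368240/32729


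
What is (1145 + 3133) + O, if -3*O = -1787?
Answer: 14621/3 ≈ 4873.7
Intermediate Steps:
O = 1787/3 (O = -1/3*(-1787) = 1787/3 ≈ 595.67)
(1145 + 3133) + O = (1145 + 3133) + 1787/3 = 4278 + 1787/3 = 14621/3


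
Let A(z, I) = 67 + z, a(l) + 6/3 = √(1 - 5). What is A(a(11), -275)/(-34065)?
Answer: -13/6813 - 2*I/34065 ≈ -0.0019081 - 5.8711e-5*I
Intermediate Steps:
a(l) = -2 + 2*I (a(l) = -2 + √(1 - 5) = -2 + √(-4) = -2 + 2*I)
A(a(11), -275)/(-34065) = (67 + (-2 + 2*I))/(-34065) = (65 + 2*I)*(-1/34065) = -13/6813 - 2*I/34065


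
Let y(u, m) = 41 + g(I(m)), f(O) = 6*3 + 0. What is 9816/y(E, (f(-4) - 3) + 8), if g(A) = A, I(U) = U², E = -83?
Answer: 1636/95 ≈ 17.221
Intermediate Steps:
f(O) = 18 (f(O) = 18 + 0 = 18)
y(u, m) = 41 + m²
9816/y(E, (f(-4) - 3) + 8) = 9816/(41 + ((18 - 3) + 8)²) = 9816/(41 + (15 + 8)²) = 9816/(41 + 23²) = 9816/(41 + 529) = 9816/570 = 9816*(1/570) = 1636/95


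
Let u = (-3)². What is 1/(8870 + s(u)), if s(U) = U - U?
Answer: 1/8870 ≈ 0.00011274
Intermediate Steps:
u = 9
s(U) = 0
1/(8870 + s(u)) = 1/(8870 + 0) = 1/8870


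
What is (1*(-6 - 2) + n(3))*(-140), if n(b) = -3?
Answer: 1540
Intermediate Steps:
(1*(-6 - 2) + n(3))*(-140) = (1*(-6 - 2) - 3)*(-140) = (1*(-8) - 3)*(-140) = (-8 - 3)*(-140) = -11*(-140) = 1540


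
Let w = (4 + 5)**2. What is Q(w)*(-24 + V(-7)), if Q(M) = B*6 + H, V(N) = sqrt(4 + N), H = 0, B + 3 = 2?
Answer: 144 - 6*I*sqrt(3) ≈ 144.0 - 10.392*I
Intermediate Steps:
B = -1 (B = -3 + 2 = -1)
w = 81 (w = 9**2 = 81)
Q(M) = -6 (Q(M) = -1*6 + 0 = -6 + 0 = -6)
Q(w)*(-24 + V(-7)) = -6*(-24 + sqrt(4 - 7)) = -6*(-24 + sqrt(-3)) = -6*(-24 + I*sqrt(3)) = 144 - 6*I*sqrt(3)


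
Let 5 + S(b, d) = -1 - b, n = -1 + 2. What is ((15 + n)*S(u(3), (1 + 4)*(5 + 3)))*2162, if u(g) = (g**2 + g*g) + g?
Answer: -933984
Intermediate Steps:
u(g) = g + 2*g**2 (u(g) = (g**2 + g**2) + g = 2*g**2 + g = g + 2*g**2)
n = 1
S(b, d) = -6 - b (S(b, d) = -5 + (-1 - b) = -6 - b)
((15 + n)*S(u(3), (1 + 4)*(5 + 3)))*2162 = ((15 + 1)*(-6 - 3*(1 + 2*3)))*2162 = (16*(-6 - 3*(1 + 6)))*2162 = (16*(-6 - 3*7))*2162 = (16*(-6 - 1*21))*2162 = (16*(-6 - 21))*2162 = (16*(-27))*2162 = -432*2162 = -933984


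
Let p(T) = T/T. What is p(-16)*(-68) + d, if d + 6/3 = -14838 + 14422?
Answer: -486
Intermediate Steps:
d = -418 (d = -2 + (-14838 + 14422) = -2 - 416 = -418)
p(T) = 1
p(-16)*(-68) + d = 1*(-68) - 418 = -68 - 418 = -486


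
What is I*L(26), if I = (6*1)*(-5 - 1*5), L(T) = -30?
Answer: 1800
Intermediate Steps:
I = -60 (I = 6*(-5 - 5) = 6*(-10) = -60)
I*L(26) = -60*(-30) = 1800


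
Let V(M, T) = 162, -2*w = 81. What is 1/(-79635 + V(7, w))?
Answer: -1/79473 ≈ -1.2583e-5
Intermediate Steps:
w = -81/2 (w = -1/2*81 = -81/2 ≈ -40.500)
1/(-79635 + V(7, w)) = 1/(-79635 + 162) = 1/(-79473) = -1/79473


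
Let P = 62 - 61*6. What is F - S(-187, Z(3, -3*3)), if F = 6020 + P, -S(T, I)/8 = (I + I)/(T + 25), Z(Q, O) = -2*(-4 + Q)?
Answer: 462980/81 ≈ 5715.8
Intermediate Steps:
Z(Q, O) = 8 - 2*Q
P = -304 (P = 62 - 366 = -304)
S(T, I) = -16*I/(25 + T) (S(T, I) = -8*(I + I)/(T + 25) = -8*2*I/(25 + T) = -16*I/(25 + T))
F = 5716 (F = 6020 - 304 = 5716)
F - S(-187, Z(3, -3*3)) = 5716 - (-16)*(8 - 2*3)/(25 - 187) = 5716 - (-16)*(8 - 6)/(-162) = 5716 - (-16)*2*(-1)/162 = 5716 - 1*16/81 = 5716 - 16/81 = 462980/81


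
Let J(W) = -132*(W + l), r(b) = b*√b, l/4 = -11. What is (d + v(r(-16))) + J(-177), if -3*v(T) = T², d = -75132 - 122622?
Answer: -501650/3 ≈ -1.6722e+5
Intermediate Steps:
l = -44 (l = 4*(-11) = -44)
r(b) = b^(3/2)
d = -197754
J(W) = 5808 - 132*W (J(W) = -132*(W - 44) = -132*(-44 + W) = 5808 - 132*W)
v(T) = -T²/3
(d + v(r(-16))) + J(-177) = (-197754 - ((-16)^(3/2))²/3) + (5808 - 132*(-177)) = (-197754 - (-64*I)²/3) + (5808 + 23364) = (-197754 - ⅓*(-4096)) + 29172 = (-197754 + 4096/3) + 29172 = -589166/3 + 29172 = -501650/3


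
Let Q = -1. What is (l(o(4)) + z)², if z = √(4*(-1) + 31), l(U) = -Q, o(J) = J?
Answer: 28 + 6*√3 ≈ 38.392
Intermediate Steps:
l(U) = 1 (l(U) = -1*(-1) = 1)
z = 3*√3 (z = √(-4 + 31) = √27 = 3*√3 ≈ 5.1962)
(l(o(4)) + z)² = (1 + 3*√3)²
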